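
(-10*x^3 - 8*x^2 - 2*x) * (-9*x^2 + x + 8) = 90*x^5 + 62*x^4 - 70*x^3 - 66*x^2 - 16*x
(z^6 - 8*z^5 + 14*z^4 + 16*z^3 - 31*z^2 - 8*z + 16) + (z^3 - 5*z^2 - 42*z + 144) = z^6 - 8*z^5 + 14*z^4 + 17*z^3 - 36*z^2 - 50*z + 160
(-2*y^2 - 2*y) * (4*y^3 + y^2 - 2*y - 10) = -8*y^5 - 10*y^4 + 2*y^3 + 24*y^2 + 20*y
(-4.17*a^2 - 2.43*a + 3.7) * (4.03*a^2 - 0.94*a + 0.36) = -16.8051*a^4 - 5.8731*a^3 + 15.694*a^2 - 4.3528*a + 1.332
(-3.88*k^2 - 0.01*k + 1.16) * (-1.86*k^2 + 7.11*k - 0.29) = 7.2168*k^4 - 27.5682*k^3 - 1.1035*k^2 + 8.2505*k - 0.3364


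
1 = 1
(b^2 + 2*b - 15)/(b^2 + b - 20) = (b - 3)/(b - 4)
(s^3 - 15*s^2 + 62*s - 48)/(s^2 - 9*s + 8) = s - 6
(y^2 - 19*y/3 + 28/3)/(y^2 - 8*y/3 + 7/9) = 3*(y - 4)/(3*y - 1)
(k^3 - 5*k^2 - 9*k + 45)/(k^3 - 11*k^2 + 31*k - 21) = (k^2 - 2*k - 15)/(k^2 - 8*k + 7)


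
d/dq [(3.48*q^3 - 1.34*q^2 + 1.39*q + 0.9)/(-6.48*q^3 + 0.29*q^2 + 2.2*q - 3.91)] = (-7.674*q^4 + 33.3264*q^3 - 26.6755*q^2 + 9.9568*q - 7.4149)/(41.9904*q^6 - 3.7584*q^5 - 28.4279*q^4 + 51.9496*q^3 + 2.5722*q^2 - 17.204*q + 15.2881)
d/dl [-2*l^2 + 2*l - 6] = 2 - 4*l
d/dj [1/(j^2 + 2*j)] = 2*(-j - 1)/(j^2*(j + 2)^2)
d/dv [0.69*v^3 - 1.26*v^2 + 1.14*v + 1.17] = 2.07*v^2 - 2.52*v + 1.14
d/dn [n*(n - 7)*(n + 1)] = 3*n^2 - 12*n - 7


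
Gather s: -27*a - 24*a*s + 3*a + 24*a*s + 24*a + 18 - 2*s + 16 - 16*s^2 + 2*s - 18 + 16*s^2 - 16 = 0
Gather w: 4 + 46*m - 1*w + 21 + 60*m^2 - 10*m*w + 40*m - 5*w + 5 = 60*m^2 + 86*m + w*(-10*m - 6) + 30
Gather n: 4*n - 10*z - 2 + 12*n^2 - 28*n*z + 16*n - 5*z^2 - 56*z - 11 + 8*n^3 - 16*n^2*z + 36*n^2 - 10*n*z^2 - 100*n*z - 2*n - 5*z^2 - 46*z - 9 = 8*n^3 + n^2*(48 - 16*z) + n*(-10*z^2 - 128*z + 18) - 10*z^2 - 112*z - 22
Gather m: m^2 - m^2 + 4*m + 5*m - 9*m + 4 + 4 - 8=0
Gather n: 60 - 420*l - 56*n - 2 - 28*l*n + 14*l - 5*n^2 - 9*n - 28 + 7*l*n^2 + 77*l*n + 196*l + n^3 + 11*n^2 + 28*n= -210*l + n^3 + n^2*(7*l + 6) + n*(49*l - 37) + 30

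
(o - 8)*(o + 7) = o^2 - o - 56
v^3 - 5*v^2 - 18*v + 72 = (v - 6)*(v - 3)*(v + 4)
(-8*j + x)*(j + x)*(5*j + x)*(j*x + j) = -40*j^4*x - 40*j^4 - 43*j^3*x^2 - 43*j^3*x - 2*j^2*x^3 - 2*j^2*x^2 + j*x^4 + j*x^3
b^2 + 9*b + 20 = (b + 4)*(b + 5)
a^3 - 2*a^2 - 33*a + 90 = (a - 5)*(a - 3)*(a + 6)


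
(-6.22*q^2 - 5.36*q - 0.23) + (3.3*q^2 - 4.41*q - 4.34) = -2.92*q^2 - 9.77*q - 4.57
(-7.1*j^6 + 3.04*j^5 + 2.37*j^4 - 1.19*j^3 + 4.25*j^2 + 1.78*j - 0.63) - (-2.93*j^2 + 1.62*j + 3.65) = -7.1*j^6 + 3.04*j^5 + 2.37*j^4 - 1.19*j^3 + 7.18*j^2 + 0.16*j - 4.28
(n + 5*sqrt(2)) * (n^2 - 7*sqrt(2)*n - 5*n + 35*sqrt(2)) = n^3 - 5*n^2 - 2*sqrt(2)*n^2 - 70*n + 10*sqrt(2)*n + 350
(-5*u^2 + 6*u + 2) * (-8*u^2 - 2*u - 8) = 40*u^4 - 38*u^3 + 12*u^2 - 52*u - 16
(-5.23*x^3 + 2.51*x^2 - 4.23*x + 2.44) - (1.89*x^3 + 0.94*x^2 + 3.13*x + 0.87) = -7.12*x^3 + 1.57*x^2 - 7.36*x + 1.57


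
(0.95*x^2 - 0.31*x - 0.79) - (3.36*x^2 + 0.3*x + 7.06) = -2.41*x^2 - 0.61*x - 7.85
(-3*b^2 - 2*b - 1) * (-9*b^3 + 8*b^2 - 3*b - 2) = 27*b^5 - 6*b^4 + 2*b^3 + 4*b^2 + 7*b + 2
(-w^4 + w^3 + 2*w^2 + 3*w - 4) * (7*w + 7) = -7*w^5 + 21*w^3 + 35*w^2 - 7*w - 28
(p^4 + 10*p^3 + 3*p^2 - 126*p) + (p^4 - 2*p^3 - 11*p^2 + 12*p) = 2*p^4 + 8*p^3 - 8*p^2 - 114*p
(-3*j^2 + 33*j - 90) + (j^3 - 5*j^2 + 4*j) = j^3 - 8*j^2 + 37*j - 90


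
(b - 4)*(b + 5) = b^2 + b - 20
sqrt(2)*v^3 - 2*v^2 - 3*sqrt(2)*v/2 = v*(v - 3*sqrt(2)/2)*(sqrt(2)*v + 1)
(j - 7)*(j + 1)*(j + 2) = j^3 - 4*j^2 - 19*j - 14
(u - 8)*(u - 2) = u^2 - 10*u + 16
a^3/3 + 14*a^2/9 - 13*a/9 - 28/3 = (a/3 + 1)*(a - 7/3)*(a + 4)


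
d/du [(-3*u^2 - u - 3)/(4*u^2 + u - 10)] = (u^2 + 84*u + 13)/(16*u^4 + 8*u^3 - 79*u^2 - 20*u + 100)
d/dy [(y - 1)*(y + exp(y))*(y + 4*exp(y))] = (y - 1)*(y + exp(y))*(4*exp(y) + 1) + (y - 1)*(y + 4*exp(y))*(exp(y) + 1) + (y + exp(y))*(y + 4*exp(y))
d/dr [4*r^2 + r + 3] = 8*r + 1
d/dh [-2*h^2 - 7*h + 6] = -4*h - 7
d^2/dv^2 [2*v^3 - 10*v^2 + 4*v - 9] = 12*v - 20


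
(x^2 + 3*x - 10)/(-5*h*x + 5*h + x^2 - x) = (-x^2 - 3*x + 10)/(5*h*x - 5*h - x^2 + x)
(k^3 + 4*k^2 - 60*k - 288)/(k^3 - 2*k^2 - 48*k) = (k + 6)/k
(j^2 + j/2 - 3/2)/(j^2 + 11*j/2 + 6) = (j - 1)/(j + 4)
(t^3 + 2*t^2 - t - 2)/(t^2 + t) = t + 1 - 2/t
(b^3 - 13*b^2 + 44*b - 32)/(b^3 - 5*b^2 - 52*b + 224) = (b - 1)/(b + 7)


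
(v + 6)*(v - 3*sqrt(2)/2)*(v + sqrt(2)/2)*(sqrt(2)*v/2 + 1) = sqrt(2)*v^4/2 + 3*sqrt(2)*v^3 - 7*sqrt(2)*v^2/4 - 21*sqrt(2)*v/2 - 3*v/2 - 9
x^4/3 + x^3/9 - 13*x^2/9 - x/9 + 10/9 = (x/3 + 1/3)*(x - 5/3)*(x - 1)*(x + 2)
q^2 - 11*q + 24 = (q - 8)*(q - 3)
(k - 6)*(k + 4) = k^2 - 2*k - 24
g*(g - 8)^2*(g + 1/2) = g^4 - 31*g^3/2 + 56*g^2 + 32*g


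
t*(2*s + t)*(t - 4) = 2*s*t^2 - 8*s*t + t^3 - 4*t^2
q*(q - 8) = q^2 - 8*q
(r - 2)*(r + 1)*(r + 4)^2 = r^4 + 7*r^3 + 6*r^2 - 32*r - 32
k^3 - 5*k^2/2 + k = k*(k - 2)*(k - 1/2)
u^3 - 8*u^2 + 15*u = u*(u - 5)*(u - 3)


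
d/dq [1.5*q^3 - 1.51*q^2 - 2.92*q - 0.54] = 4.5*q^2 - 3.02*q - 2.92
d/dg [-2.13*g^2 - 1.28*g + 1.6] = -4.26*g - 1.28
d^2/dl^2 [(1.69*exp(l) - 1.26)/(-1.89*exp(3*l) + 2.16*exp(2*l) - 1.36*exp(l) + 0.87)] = (-24.147396*exp(6*l) + 61.205382*exp(5*l) - 47.091024*exp(4*l) - 11.097783*exp(3*l) + 26.597322*exp(2*l) - 9.14028*exp(l) + 0.211671)*exp(l)/(6.751269*exp(9*l) - 23.147208*exp(8*l) + 41.02812*exp(7*l) - 52.713261*exp(6*l) + 50.833008*exp(5*l) - 37.580112*exp(4*l) + 22.141351*exp(3*l) - 9.732168*exp(2*l) + 3.088152*exp(l) - 0.658503)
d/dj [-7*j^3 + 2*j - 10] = 2 - 21*j^2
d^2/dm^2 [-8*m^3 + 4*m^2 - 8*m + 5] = 8 - 48*m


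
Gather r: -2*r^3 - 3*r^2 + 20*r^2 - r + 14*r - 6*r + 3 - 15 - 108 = -2*r^3 + 17*r^2 + 7*r - 120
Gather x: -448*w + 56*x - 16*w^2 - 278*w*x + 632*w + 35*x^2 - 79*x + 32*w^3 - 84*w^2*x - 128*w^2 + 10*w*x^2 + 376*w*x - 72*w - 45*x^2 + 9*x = 32*w^3 - 144*w^2 + 112*w + x^2*(10*w - 10) + x*(-84*w^2 + 98*w - 14)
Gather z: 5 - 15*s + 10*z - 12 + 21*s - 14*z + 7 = 6*s - 4*z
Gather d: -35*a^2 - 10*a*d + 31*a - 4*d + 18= -35*a^2 + 31*a + d*(-10*a - 4) + 18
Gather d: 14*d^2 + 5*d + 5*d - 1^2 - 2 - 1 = 14*d^2 + 10*d - 4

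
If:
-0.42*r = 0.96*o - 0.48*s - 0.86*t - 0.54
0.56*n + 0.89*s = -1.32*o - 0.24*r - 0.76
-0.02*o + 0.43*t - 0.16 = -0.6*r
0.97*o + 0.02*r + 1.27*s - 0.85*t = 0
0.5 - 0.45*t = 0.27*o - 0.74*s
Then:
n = -2.38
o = 0.61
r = 0.10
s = -0.29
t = 0.26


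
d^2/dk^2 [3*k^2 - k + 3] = 6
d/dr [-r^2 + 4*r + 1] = 4 - 2*r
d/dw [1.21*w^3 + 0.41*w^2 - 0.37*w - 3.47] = 3.63*w^2 + 0.82*w - 0.37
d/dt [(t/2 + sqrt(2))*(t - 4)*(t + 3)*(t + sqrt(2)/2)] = 2*t^3 - 3*t^2/2 + 15*sqrt(2)*t^2/4 - 10*t - 5*sqrt(2)*t/2 - 15*sqrt(2) - 1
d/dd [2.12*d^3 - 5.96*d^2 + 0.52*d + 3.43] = 6.36*d^2 - 11.92*d + 0.52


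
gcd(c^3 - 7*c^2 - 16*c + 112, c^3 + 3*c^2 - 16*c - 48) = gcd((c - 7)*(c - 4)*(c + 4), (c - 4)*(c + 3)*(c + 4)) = c^2 - 16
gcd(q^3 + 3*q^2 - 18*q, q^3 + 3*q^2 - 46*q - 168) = q + 6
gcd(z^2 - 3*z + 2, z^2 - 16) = 1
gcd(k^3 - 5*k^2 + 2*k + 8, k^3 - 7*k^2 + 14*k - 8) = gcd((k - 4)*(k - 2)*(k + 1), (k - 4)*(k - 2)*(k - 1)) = k^2 - 6*k + 8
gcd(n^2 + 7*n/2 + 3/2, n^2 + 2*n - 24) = 1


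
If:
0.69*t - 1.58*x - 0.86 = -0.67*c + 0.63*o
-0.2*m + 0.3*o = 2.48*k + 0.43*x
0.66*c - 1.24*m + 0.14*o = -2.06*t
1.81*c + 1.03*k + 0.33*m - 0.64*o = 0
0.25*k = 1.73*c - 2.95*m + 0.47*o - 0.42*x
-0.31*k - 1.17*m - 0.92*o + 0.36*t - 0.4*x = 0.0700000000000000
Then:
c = -0.04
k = 0.10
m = 0.06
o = 0.08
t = 0.04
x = -0.57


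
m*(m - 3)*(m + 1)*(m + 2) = m^4 - 7*m^2 - 6*m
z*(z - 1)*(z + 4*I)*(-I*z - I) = -I*z^4 + 4*z^3 + I*z^2 - 4*z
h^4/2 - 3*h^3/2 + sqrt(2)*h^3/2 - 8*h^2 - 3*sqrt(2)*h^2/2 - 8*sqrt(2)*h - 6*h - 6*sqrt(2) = (h/2 + sqrt(2)/2)*(h - 6)*(h + 1)*(h + 2)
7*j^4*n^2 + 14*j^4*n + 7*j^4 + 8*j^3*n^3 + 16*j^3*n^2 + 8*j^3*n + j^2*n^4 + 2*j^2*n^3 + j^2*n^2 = (j + n)*(7*j + n)*(j*n + j)^2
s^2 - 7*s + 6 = (s - 6)*(s - 1)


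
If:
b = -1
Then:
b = -1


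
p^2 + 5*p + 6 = (p + 2)*(p + 3)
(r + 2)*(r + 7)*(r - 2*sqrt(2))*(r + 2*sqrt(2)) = r^4 + 9*r^3 + 6*r^2 - 72*r - 112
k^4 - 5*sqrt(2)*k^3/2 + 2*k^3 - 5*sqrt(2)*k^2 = k^2*(k + 2)*(k - 5*sqrt(2)/2)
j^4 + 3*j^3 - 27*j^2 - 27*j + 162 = (j - 3)^2*(j + 3)*(j + 6)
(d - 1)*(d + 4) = d^2 + 3*d - 4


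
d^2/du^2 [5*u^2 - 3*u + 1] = 10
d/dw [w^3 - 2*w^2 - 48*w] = 3*w^2 - 4*w - 48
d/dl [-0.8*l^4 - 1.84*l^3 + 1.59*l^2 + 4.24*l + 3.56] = -3.2*l^3 - 5.52*l^2 + 3.18*l + 4.24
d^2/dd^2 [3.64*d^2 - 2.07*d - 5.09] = 7.28000000000000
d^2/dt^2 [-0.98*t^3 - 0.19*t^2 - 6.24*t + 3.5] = -5.88*t - 0.38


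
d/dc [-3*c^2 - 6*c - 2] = -6*c - 6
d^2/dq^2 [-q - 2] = 0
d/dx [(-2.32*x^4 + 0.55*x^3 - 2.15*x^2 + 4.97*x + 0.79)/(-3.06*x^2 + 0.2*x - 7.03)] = (14.1984*x^5 - 3.075*x^4 + 65.4584*x^3 + 3.1787*x^2 + 35.0638*x - 35.0971)/(9.3636*x^4 - 1.224*x^3 + 43.0636*x^2 - 2.812*x + 49.4209)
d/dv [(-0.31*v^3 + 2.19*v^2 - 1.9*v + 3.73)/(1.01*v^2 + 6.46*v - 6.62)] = (-0.3131*v^4 - 4.0052*v^3 + 22.223*v^2 - 36.5302*v - 11.5178)/(1.0201*v^4 + 13.0492*v^3 + 28.3592*v^2 - 85.5304*v + 43.8244)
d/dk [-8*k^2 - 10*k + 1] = -16*k - 10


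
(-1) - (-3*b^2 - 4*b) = 3*b^2 + 4*b - 1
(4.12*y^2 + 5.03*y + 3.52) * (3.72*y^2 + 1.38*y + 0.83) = 15.3264*y^4 + 24.3972*y^3 + 23.4554*y^2 + 9.0325*y + 2.9216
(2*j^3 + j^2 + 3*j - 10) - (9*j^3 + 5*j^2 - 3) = -7*j^3 - 4*j^2 + 3*j - 7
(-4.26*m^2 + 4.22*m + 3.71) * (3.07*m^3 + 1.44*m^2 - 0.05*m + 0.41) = -13.0782*m^5 + 6.821*m^4 + 17.6795*m^3 + 3.3848*m^2 + 1.5447*m + 1.5211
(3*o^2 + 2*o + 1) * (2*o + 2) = 6*o^3 + 10*o^2 + 6*o + 2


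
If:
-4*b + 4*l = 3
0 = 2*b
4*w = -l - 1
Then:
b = 0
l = 3/4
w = -7/16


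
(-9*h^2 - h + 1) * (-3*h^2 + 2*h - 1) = 27*h^4 - 15*h^3 + 4*h^2 + 3*h - 1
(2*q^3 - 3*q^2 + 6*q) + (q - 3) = 2*q^3 - 3*q^2 + 7*q - 3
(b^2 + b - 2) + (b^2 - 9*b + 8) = 2*b^2 - 8*b + 6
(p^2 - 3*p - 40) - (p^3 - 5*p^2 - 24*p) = -p^3 + 6*p^2 + 21*p - 40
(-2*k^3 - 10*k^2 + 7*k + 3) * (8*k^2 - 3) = -16*k^5 - 80*k^4 + 62*k^3 + 54*k^2 - 21*k - 9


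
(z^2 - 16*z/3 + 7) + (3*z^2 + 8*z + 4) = 4*z^2 + 8*z/3 + 11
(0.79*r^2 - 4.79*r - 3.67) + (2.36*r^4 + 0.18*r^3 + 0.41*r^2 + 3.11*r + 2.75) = 2.36*r^4 + 0.18*r^3 + 1.2*r^2 - 1.68*r - 0.92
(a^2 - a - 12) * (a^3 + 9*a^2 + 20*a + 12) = a^5 + 8*a^4 - a^3 - 116*a^2 - 252*a - 144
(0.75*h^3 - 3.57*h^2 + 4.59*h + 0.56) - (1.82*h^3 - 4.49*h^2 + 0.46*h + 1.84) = -1.07*h^3 + 0.92*h^2 + 4.13*h - 1.28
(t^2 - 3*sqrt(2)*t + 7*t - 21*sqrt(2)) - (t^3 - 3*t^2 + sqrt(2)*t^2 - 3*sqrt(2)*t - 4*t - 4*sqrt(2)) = -t^3 - sqrt(2)*t^2 + 4*t^2 + 11*t - 17*sqrt(2)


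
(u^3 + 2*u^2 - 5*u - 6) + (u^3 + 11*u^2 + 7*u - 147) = 2*u^3 + 13*u^2 + 2*u - 153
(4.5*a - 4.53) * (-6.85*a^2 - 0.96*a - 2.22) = -30.825*a^3 + 26.7105*a^2 - 5.6412*a + 10.0566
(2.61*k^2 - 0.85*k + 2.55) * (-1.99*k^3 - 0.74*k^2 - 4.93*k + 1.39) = -5.1939*k^5 - 0.2399*k^4 - 17.3128*k^3 + 5.9314*k^2 - 13.753*k + 3.5445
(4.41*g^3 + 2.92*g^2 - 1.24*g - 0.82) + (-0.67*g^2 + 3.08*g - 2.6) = 4.41*g^3 + 2.25*g^2 + 1.84*g - 3.42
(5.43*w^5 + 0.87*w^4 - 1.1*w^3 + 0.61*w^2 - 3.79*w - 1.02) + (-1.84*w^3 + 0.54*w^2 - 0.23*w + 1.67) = 5.43*w^5 + 0.87*w^4 - 2.94*w^3 + 1.15*w^2 - 4.02*w + 0.65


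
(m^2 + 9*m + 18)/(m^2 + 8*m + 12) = (m + 3)/(m + 2)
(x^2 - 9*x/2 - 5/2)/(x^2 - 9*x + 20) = (x + 1/2)/(x - 4)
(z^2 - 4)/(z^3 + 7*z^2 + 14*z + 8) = (z - 2)/(z^2 + 5*z + 4)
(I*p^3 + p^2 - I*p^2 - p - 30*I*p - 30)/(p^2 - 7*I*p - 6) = I*(p^2 - p - 30)/(p - 6*I)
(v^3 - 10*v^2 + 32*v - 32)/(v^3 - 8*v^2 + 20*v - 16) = (v - 4)/(v - 2)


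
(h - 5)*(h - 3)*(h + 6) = h^3 - 2*h^2 - 33*h + 90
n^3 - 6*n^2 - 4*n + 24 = (n - 6)*(n - 2)*(n + 2)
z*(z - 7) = z^2 - 7*z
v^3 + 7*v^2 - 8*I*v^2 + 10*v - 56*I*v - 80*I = (v + 2)*(v + 5)*(v - 8*I)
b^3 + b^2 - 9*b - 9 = (b - 3)*(b + 1)*(b + 3)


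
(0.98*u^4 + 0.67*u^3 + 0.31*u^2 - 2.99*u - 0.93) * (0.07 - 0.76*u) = -0.7448*u^5 - 0.4406*u^4 - 0.1887*u^3 + 2.2941*u^2 + 0.4975*u - 0.0651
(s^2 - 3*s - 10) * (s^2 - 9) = s^4 - 3*s^3 - 19*s^2 + 27*s + 90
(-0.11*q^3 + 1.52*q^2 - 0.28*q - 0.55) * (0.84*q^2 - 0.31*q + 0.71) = -0.0924*q^5 + 1.3109*q^4 - 0.7845*q^3 + 0.704*q^2 - 0.0283*q - 0.3905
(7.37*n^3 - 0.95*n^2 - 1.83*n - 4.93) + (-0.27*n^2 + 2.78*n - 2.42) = 7.37*n^3 - 1.22*n^2 + 0.95*n - 7.35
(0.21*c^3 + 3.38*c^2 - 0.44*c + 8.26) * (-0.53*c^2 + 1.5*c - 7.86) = -0.1113*c^5 - 1.4764*c^4 + 3.6526*c^3 - 31.6046*c^2 + 15.8484*c - 64.9236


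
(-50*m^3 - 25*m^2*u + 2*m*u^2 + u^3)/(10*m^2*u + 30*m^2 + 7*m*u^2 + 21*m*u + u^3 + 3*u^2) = (-5*m + u)/(u + 3)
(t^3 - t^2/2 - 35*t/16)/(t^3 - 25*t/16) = (4*t - 7)/(4*t - 5)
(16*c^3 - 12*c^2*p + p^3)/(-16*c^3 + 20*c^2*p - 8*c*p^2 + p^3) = (4*c + p)/(-4*c + p)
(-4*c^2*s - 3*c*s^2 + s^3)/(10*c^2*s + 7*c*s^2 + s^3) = (-4*c^2 - 3*c*s + s^2)/(10*c^2 + 7*c*s + s^2)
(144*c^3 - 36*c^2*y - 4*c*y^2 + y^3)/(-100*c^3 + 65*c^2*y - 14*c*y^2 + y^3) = (-36*c^2 + y^2)/(25*c^2 - 10*c*y + y^2)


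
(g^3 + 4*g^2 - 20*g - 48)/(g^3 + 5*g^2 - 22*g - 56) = (g + 6)/(g + 7)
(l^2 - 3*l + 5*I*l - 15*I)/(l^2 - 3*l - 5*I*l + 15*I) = (l + 5*I)/(l - 5*I)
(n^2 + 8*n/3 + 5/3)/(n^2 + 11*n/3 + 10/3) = (n + 1)/(n + 2)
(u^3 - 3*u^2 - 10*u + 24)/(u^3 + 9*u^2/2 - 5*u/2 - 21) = 2*(u - 4)/(2*u + 7)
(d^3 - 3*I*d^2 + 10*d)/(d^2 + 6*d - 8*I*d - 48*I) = d*(d^2 - 3*I*d + 10)/(d^2 + 6*d - 8*I*d - 48*I)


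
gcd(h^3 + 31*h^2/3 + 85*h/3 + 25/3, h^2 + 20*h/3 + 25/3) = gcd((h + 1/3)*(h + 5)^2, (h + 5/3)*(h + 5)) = h + 5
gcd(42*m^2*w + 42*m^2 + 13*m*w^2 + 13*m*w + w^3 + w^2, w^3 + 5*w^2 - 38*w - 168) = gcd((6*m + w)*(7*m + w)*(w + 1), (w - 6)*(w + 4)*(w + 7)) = 1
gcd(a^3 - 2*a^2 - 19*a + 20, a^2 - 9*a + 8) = a - 1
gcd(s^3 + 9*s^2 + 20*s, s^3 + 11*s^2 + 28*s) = s^2 + 4*s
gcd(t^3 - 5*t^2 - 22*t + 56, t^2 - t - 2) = t - 2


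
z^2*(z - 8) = z^3 - 8*z^2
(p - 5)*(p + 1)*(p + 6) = p^3 + 2*p^2 - 29*p - 30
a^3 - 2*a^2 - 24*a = a*(a - 6)*(a + 4)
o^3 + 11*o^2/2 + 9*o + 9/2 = (o + 1)*(o + 3/2)*(o + 3)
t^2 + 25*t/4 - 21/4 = (t - 3/4)*(t + 7)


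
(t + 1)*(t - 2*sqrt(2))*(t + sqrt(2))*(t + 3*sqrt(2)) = t^4 + t^3 + 2*sqrt(2)*t^3 - 10*t^2 + 2*sqrt(2)*t^2 - 12*sqrt(2)*t - 10*t - 12*sqrt(2)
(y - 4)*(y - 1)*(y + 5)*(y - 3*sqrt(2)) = y^4 - 3*sqrt(2)*y^3 - 21*y^2 + 20*y + 63*sqrt(2)*y - 60*sqrt(2)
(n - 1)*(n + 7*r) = n^2 + 7*n*r - n - 7*r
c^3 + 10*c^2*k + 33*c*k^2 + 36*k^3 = (c + 3*k)^2*(c + 4*k)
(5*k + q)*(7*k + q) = 35*k^2 + 12*k*q + q^2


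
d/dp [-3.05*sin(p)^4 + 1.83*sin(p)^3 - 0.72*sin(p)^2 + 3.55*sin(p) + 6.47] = (-12.2*sin(p)^3 + 5.49*sin(p)^2 - 1.44*sin(p) + 3.55)*cos(p)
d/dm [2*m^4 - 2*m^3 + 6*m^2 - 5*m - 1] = 8*m^3 - 6*m^2 + 12*m - 5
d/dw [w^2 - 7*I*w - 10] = 2*w - 7*I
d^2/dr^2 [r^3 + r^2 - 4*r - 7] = 6*r + 2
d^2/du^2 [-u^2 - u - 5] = -2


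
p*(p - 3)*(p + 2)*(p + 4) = p^4 + 3*p^3 - 10*p^2 - 24*p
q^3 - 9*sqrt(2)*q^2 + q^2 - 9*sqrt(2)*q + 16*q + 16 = (q + 1)*(q - 8*sqrt(2))*(q - sqrt(2))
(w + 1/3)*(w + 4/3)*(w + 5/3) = w^3 + 10*w^2/3 + 29*w/9 + 20/27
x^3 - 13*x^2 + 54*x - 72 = (x - 6)*(x - 4)*(x - 3)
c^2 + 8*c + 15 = (c + 3)*(c + 5)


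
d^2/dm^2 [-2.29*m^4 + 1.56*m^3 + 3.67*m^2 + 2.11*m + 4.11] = -27.48*m^2 + 9.36*m + 7.34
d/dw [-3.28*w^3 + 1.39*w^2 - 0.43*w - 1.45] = -9.84*w^2 + 2.78*w - 0.43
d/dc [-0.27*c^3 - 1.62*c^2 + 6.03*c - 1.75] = -0.81*c^2 - 3.24*c + 6.03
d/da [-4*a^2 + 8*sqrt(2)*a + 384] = -8*a + 8*sqrt(2)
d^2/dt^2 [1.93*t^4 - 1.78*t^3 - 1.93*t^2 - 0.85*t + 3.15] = 23.16*t^2 - 10.68*t - 3.86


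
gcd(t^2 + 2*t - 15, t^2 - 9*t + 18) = t - 3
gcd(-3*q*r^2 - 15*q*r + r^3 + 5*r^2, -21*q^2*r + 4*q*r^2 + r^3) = 3*q*r - r^2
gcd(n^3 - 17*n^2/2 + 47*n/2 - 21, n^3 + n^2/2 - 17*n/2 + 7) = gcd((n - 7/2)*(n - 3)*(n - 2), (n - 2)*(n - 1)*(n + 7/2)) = n - 2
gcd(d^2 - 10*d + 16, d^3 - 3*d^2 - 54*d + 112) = d^2 - 10*d + 16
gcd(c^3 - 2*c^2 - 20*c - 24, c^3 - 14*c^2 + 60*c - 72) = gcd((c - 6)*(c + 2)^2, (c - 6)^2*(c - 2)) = c - 6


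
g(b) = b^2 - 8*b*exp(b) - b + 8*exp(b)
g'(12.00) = -15624436.98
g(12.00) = -14322289.64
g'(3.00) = -477.05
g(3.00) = -315.37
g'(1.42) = -45.16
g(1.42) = -13.30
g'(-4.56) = -9.74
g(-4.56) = 25.82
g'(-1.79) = -2.19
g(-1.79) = 8.72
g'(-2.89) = -5.50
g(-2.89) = 12.97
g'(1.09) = -24.76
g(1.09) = -2.04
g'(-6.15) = -13.20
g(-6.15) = 44.09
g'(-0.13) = -0.35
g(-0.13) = 8.08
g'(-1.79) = -2.19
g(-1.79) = 8.72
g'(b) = -8*b*exp(b) + 2*b - 1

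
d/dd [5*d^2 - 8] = 10*d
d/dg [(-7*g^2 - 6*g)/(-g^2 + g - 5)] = (-13*g^2 + 70*g + 30)/(g^4 - 2*g^3 + 11*g^2 - 10*g + 25)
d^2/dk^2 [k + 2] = 0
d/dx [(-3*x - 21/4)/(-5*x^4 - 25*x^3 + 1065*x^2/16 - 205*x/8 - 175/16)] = 24*(-96*x^4 - 544*x^3 - 414*x^2 + 1491*x - 217)/(5*(256*x^8 + 2560*x^7 - 416*x^6 - 31456*x^5 + 59609*x^4 - 29332*x^3 - 8186*x^2 + 5740*x + 1225))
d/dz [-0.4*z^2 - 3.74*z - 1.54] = -0.8*z - 3.74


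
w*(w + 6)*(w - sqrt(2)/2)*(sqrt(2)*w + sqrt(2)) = sqrt(2)*w^4 - w^3 + 7*sqrt(2)*w^3 - 7*w^2 + 6*sqrt(2)*w^2 - 6*w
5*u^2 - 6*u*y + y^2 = (-5*u + y)*(-u + y)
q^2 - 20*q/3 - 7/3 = (q - 7)*(q + 1/3)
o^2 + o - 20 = (o - 4)*(o + 5)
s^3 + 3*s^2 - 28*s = s*(s - 4)*(s + 7)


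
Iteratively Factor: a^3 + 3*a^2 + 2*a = (a)*(a^2 + 3*a + 2) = a*(a + 1)*(a + 2)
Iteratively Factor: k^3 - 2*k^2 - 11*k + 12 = (k + 3)*(k^2 - 5*k + 4) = (k - 1)*(k + 3)*(k - 4)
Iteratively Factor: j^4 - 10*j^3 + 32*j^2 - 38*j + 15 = (j - 5)*(j^3 - 5*j^2 + 7*j - 3) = (j - 5)*(j - 3)*(j^2 - 2*j + 1) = (j - 5)*(j - 3)*(j - 1)*(j - 1)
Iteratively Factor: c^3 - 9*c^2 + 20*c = (c - 5)*(c^2 - 4*c) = (c - 5)*(c - 4)*(c)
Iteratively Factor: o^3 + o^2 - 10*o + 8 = (o - 2)*(o^2 + 3*o - 4) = (o - 2)*(o + 4)*(o - 1)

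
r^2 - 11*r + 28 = (r - 7)*(r - 4)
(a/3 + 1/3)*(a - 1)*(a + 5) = a^3/3 + 5*a^2/3 - a/3 - 5/3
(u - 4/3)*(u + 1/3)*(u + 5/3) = u^3 + 2*u^2/3 - 19*u/9 - 20/27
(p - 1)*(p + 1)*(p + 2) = p^3 + 2*p^2 - p - 2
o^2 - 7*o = o*(o - 7)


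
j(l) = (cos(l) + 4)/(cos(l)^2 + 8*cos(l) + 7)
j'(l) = (2*sin(l)*cos(l) + 8*sin(l))*(cos(l) + 4)/(cos(l)^2 + 8*cos(l) + 7)^2 - sin(l)/(cos(l)^2 + 8*cos(l) + 7) = (cos(l)^2 + 8*cos(l) + 25)*sin(l)/(cos(l)^2 + 8*cos(l) + 7)^2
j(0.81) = 0.36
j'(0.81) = 0.13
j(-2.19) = 1.27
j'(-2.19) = -2.32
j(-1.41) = 0.50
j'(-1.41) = -0.38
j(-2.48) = 2.45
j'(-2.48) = -6.91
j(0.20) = 0.32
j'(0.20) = 0.03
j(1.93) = 0.85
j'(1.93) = 1.12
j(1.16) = 0.42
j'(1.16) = 0.24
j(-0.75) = 0.35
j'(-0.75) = -0.12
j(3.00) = 50.05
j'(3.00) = 704.54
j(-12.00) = 0.33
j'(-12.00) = 0.08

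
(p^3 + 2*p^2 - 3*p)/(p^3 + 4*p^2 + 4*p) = (p^2 + 2*p - 3)/(p^2 + 4*p + 4)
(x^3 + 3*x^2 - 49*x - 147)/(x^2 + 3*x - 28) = (x^2 - 4*x - 21)/(x - 4)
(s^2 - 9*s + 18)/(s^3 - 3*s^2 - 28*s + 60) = (s - 3)/(s^2 + 3*s - 10)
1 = 1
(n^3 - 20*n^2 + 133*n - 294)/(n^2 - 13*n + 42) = n - 7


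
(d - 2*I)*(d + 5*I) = d^2 + 3*I*d + 10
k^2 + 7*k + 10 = (k + 2)*(k + 5)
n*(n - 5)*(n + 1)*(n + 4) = n^4 - 21*n^2 - 20*n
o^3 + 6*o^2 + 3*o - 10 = (o - 1)*(o + 2)*(o + 5)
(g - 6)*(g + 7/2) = g^2 - 5*g/2 - 21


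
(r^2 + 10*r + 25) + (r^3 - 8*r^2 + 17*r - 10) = r^3 - 7*r^2 + 27*r + 15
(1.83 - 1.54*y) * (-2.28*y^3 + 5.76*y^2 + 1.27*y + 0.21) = 3.5112*y^4 - 13.0428*y^3 + 8.585*y^2 + 2.0007*y + 0.3843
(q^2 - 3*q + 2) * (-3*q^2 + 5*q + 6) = -3*q^4 + 14*q^3 - 15*q^2 - 8*q + 12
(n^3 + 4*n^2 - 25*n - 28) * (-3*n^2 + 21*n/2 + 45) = -3*n^5 - 3*n^4/2 + 162*n^3 + 3*n^2/2 - 1419*n - 1260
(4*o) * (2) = 8*o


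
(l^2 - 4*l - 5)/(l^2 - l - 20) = (l + 1)/(l + 4)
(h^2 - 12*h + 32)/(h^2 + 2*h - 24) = (h - 8)/(h + 6)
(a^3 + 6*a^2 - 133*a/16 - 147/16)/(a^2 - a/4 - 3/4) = (4*a^2 + 21*a - 49)/(4*(a - 1))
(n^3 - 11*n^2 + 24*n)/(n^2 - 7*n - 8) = n*(n - 3)/(n + 1)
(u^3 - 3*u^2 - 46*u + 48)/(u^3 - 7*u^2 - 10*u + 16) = (u + 6)/(u + 2)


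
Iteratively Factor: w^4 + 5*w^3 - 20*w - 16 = (w + 1)*(w^3 + 4*w^2 - 4*w - 16) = (w + 1)*(w + 4)*(w^2 - 4) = (w - 2)*(w + 1)*(w + 4)*(w + 2)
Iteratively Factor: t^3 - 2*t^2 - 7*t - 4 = (t + 1)*(t^2 - 3*t - 4) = (t + 1)^2*(t - 4)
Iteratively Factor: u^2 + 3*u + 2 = (u + 1)*(u + 2)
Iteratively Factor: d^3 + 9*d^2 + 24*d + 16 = (d + 4)*(d^2 + 5*d + 4) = (d + 1)*(d + 4)*(d + 4)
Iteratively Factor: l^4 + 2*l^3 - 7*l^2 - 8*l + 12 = (l - 1)*(l^3 + 3*l^2 - 4*l - 12) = (l - 1)*(l + 2)*(l^2 + l - 6) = (l - 2)*(l - 1)*(l + 2)*(l + 3)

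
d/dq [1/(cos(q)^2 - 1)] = 2*cos(q)/sin(q)^3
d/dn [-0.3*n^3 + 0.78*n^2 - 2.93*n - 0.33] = -0.9*n^2 + 1.56*n - 2.93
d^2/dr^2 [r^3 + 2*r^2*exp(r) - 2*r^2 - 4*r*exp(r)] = 2*r^2*exp(r) + 4*r*exp(r) + 6*r - 4*exp(r) - 4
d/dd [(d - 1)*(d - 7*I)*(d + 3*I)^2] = 4*d^3 - 3*d^2*(1 + I) + 2*d*(33 + I) - 33 + 63*I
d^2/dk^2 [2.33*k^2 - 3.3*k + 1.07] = 4.66000000000000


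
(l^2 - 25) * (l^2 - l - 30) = l^4 - l^3 - 55*l^2 + 25*l + 750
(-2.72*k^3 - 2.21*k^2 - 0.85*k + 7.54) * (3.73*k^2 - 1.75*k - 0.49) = -10.1456*k^5 - 3.4833*k^4 + 2.0298*k^3 + 30.6946*k^2 - 12.7785*k - 3.6946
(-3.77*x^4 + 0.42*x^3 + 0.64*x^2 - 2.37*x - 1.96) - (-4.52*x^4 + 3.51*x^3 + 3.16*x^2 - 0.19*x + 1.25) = 0.75*x^4 - 3.09*x^3 - 2.52*x^2 - 2.18*x - 3.21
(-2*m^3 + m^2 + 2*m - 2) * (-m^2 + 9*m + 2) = 2*m^5 - 19*m^4 + 3*m^3 + 22*m^2 - 14*m - 4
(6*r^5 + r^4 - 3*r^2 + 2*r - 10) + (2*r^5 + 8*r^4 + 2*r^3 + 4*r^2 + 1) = 8*r^5 + 9*r^4 + 2*r^3 + r^2 + 2*r - 9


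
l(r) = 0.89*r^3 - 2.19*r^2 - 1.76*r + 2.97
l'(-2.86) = 32.61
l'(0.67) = -3.50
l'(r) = 2.67*r^2 - 4.38*r - 1.76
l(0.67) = 1.08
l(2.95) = 1.57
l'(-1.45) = 10.20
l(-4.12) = -89.19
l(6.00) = 105.81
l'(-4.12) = 61.61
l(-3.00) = -35.49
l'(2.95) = 8.55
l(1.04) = -0.23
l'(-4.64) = 76.05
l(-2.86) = -30.73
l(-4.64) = -124.92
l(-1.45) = -1.80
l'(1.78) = -1.10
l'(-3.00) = 35.41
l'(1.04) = -3.43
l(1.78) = -2.08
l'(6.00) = 68.08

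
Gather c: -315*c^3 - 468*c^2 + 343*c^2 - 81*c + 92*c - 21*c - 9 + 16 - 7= -315*c^3 - 125*c^2 - 10*c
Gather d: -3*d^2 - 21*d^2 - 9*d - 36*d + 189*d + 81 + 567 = -24*d^2 + 144*d + 648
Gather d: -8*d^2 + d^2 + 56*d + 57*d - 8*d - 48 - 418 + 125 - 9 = -7*d^2 + 105*d - 350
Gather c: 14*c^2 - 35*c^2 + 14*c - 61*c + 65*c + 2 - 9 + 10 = -21*c^2 + 18*c + 3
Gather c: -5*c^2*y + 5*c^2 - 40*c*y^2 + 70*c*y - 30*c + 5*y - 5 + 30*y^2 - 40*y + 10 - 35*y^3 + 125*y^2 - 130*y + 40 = c^2*(5 - 5*y) + c*(-40*y^2 + 70*y - 30) - 35*y^3 + 155*y^2 - 165*y + 45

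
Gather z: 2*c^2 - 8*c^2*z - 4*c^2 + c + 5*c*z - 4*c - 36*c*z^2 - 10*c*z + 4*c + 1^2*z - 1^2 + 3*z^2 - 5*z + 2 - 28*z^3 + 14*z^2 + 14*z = -2*c^2 + c - 28*z^3 + z^2*(17 - 36*c) + z*(-8*c^2 - 5*c + 10) + 1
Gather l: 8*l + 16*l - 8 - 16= 24*l - 24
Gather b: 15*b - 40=15*b - 40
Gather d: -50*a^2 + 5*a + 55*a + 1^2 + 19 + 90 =-50*a^2 + 60*a + 110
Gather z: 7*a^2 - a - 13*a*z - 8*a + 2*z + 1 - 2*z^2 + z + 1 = 7*a^2 - 9*a - 2*z^2 + z*(3 - 13*a) + 2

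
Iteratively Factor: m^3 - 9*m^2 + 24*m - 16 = (m - 1)*(m^2 - 8*m + 16) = (m - 4)*(m - 1)*(m - 4)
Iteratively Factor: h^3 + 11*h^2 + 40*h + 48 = (h + 3)*(h^2 + 8*h + 16) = (h + 3)*(h + 4)*(h + 4)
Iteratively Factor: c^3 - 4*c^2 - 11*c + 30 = (c - 5)*(c^2 + c - 6) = (c - 5)*(c - 2)*(c + 3)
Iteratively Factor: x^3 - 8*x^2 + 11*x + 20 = (x - 5)*(x^2 - 3*x - 4) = (x - 5)*(x - 4)*(x + 1)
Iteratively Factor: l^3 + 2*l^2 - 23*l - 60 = (l + 4)*(l^2 - 2*l - 15) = (l + 3)*(l + 4)*(l - 5)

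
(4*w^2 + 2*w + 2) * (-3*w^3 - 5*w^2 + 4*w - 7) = -12*w^5 - 26*w^4 - 30*w^2 - 6*w - 14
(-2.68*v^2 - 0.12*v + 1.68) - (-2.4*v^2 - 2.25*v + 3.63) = -0.28*v^2 + 2.13*v - 1.95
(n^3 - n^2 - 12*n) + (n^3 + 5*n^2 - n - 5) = 2*n^3 + 4*n^2 - 13*n - 5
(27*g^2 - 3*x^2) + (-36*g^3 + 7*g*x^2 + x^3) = -36*g^3 + 27*g^2 + 7*g*x^2 + x^3 - 3*x^2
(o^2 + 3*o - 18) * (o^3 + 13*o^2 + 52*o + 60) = o^5 + 16*o^4 + 73*o^3 - 18*o^2 - 756*o - 1080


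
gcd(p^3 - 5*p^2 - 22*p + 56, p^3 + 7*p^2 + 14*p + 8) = p + 4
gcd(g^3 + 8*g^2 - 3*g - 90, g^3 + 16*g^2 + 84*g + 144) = g + 6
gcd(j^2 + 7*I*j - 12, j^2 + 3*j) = 1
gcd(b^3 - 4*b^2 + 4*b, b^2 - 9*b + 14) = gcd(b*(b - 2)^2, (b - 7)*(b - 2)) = b - 2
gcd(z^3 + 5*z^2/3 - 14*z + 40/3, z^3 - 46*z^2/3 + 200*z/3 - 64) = z - 4/3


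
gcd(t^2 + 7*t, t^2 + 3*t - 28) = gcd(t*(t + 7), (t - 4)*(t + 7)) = t + 7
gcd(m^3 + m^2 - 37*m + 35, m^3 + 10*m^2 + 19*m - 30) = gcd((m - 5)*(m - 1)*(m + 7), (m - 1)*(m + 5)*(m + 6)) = m - 1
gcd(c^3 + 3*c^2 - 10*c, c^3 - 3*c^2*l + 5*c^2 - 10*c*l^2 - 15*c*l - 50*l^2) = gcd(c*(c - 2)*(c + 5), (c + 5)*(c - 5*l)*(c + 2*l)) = c + 5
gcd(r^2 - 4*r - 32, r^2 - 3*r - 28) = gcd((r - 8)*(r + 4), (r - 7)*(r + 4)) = r + 4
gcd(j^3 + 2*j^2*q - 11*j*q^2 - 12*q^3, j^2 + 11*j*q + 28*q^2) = j + 4*q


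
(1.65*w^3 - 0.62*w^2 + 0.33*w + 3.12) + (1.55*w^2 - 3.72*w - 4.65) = 1.65*w^3 + 0.93*w^2 - 3.39*w - 1.53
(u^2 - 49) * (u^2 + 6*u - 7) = u^4 + 6*u^3 - 56*u^2 - 294*u + 343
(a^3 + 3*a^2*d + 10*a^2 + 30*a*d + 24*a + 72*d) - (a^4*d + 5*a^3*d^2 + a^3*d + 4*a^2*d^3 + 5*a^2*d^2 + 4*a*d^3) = -a^4*d - 5*a^3*d^2 - a^3*d + a^3 - 4*a^2*d^3 - 5*a^2*d^2 + 3*a^2*d + 10*a^2 - 4*a*d^3 + 30*a*d + 24*a + 72*d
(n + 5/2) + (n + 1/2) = 2*n + 3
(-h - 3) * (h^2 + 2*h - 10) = -h^3 - 5*h^2 + 4*h + 30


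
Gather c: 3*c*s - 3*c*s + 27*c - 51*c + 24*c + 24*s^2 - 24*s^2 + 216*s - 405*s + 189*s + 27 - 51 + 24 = 0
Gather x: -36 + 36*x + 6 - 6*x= 30*x - 30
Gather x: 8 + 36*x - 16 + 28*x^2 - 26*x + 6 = 28*x^2 + 10*x - 2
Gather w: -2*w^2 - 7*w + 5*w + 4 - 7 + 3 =-2*w^2 - 2*w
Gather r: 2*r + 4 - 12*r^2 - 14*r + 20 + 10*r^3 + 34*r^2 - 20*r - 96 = 10*r^3 + 22*r^2 - 32*r - 72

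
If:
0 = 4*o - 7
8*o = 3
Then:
No Solution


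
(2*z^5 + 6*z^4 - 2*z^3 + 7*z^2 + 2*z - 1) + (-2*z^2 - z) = 2*z^5 + 6*z^4 - 2*z^3 + 5*z^2 + z - 1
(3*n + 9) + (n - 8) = 4*n + 1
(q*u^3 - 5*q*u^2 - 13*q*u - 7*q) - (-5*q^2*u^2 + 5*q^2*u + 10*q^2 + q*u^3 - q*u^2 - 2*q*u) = 5*q^2*u^2 - 5*q^2*u - 10*q^2 - 4*q*u^2 - 11*q*u - 7*q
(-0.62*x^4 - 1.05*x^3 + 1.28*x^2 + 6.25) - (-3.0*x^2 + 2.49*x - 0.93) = -0.62*x^4 - 1.05*x^3 + 4.28*x^2 - 2.49*x + 7.18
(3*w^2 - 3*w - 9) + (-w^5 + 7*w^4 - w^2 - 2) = -w^5 + 7*w^4 + 2*w^2 - 3*w - 11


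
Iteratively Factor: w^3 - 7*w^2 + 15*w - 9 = (w - 1)*(w^2 - 6*w + 9) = (w - 3)*(w - 1)*(w - 3)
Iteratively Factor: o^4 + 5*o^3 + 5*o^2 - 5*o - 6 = (o + 3)*(o^3 + 2*o^2 - o - 2) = (o + 1)*(o + 3)*(o^2 + o - 2) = (o - 1)*(o + 1)*(o + 3)*(o + 2)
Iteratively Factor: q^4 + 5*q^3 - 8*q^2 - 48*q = (q)*(q^3 + 5*q^2 - 8*q - 48) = q*(q - 3)*(q^2 + 8*q + 16) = q*(q - 3)*(q + 4)*(q + 4)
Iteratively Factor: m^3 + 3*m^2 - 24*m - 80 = (m - 5)*(m^2 + 8*m + 16) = (m - 5)*(m + 4)*(m + 4)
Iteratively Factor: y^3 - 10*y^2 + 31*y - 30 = (y - 2)*(y^2 - 8*y + 15) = (y - 5)*(y - 2)*(y - 3)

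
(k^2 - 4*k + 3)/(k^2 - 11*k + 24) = (k - 1)/(k - 8)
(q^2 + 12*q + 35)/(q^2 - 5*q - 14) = (q^2 + 12*q + 35)/(q^2 - 5*q - 14)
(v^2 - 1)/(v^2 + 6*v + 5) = (v - 1)/(v + 5)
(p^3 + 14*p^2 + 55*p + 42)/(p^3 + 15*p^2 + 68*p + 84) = (p + 1)/(p + 2)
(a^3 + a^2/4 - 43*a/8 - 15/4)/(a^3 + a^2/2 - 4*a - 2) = (8*a^2 - 14*a - 15)/(4*(2*a^2 - 3*a - 2))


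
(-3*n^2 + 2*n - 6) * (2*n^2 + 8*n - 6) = -6*n^4 - 20*n^3 + 22*n^2 - 60*n + 36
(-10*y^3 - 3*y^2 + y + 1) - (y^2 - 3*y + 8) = -10*y^3 - 4*y^2 + 4*y - 7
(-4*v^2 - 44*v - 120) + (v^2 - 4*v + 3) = -3*v^2 - 48*v - 117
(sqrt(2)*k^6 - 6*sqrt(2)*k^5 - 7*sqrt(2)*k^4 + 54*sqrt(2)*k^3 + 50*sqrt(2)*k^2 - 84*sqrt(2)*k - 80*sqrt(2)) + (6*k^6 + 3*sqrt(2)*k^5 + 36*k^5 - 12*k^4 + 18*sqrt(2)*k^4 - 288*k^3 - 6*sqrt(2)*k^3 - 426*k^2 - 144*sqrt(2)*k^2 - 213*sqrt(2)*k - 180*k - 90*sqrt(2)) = sqrt(2)*k^6 + 6*k^6 - 3*sqrt(2)*k^5 + 36*k^5 - 12*k^4 + 11*sqrt(2)*k^4 - 288*k^3 + 48*sqrt(2)*k^3 - 426*k^2 - 94*sqrt(2)*k^2 - 297*sqrt(2)*k - 180*k - 170*sqrt(2)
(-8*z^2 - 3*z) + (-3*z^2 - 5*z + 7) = -11*z^2 - 8*z + 7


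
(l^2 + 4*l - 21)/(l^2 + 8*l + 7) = (l - 3)/(l + 1)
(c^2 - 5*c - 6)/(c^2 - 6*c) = (c + 1)/c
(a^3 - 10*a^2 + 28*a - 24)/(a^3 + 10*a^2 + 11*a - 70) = (a^2 - 8*a + 12)/(a^2 + 12*a + 35)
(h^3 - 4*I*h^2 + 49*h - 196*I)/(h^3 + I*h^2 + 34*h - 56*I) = (h - 7*I)/(h - 2*I)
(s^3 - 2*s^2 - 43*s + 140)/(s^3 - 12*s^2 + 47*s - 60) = (s + 7)/(s - 3)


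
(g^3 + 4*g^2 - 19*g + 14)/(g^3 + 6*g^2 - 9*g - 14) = (g - 1)/(g + 1)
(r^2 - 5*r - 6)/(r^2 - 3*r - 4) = (r - 6)/(r - 4)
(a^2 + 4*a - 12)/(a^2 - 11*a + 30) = (a^2 + 4*a - 12)/(a^2 - 11*a + 30)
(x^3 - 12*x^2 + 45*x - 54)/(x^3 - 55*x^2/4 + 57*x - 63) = 4*(x^2 - 6*x + 9)/(4*x^2 - 31*x + 42)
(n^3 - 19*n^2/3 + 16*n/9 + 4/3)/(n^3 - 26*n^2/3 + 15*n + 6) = (n - 2/3)/(n - 3)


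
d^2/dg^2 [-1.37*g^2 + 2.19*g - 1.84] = -2.74000000000000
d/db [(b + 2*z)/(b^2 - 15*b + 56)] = (b^2 - 15*b - (b + 2*z)*(2*b - 15) + 56)/(b^2 - 15*b + 56)^2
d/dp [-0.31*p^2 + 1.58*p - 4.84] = 1.58 - 0.62*p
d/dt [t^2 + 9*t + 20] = 2*t + 9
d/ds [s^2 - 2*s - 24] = 2*s - 2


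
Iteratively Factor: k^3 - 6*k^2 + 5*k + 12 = (k + 1)*(k^2 - 7*k + 12) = (k - 4)*(k + 1)*(k - 3)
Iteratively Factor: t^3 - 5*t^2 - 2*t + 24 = (t - 4)*(t^2 - t - 6) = (t - 4)*(t - 3)*(t + 2)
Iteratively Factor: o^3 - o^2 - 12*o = (o - 4)*(o^2 + 3*o) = o*(o - 4)*(o + 3)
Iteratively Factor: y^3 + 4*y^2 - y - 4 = (y + 1)*(y^2 + 3*y - 4) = (y + 1)*(y + 4)*(y - 1)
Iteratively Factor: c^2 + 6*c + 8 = (c + 4)*(c + 2)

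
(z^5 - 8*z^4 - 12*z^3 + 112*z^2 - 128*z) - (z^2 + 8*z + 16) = z^5 - 8*z^4 - 12*z^3 + 111*z^2 - 136*z - 16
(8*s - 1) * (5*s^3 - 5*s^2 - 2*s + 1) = 40*s^4 - 45*s^3 - 11*s^2 + 10*s - 1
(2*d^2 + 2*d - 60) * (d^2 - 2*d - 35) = 2*d^4 - 2*d^3 - 134*d^2 + 50*d + 2100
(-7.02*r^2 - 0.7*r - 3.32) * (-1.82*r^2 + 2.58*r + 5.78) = 12.7764*r^4 - 16.8376*r^3 - 36.3392*r^2 - 12.6116*r - 19.1896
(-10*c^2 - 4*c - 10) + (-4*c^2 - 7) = -14*c^2 - 4*c - 17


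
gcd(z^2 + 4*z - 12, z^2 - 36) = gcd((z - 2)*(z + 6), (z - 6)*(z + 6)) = z + 6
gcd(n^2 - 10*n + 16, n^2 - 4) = n - 2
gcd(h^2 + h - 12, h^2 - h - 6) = h - 3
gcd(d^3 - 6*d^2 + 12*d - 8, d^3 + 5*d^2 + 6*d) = 1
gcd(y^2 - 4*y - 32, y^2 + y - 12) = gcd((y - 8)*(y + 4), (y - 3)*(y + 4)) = y + 4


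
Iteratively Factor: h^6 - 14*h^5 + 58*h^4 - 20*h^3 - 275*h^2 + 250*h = (h - 1)*(h^5 - 13*h^4 + 45*h^3 + 25*h^2 - 250*h) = (h - 5)*(h - 1)*(h^4 - 8*h^3 + 5*h^2 + 50*h) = h*(h - 5)*(h - 1)*(h^3 - 8*h^2 + 5*h + 50) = h*(h - 5)^2*(h - 1)*(h^2 - 3*h - 10) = h*(h - 5)^2*(h - 1)*(h + 2)*(h - 5)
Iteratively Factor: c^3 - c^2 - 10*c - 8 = (c + 2)*(c^2 - 3*c - 4) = (c - 4)*(c + 2)*(c + 1)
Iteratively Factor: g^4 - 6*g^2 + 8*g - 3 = (g - 1)*(g^3 + g^2 - 5*g + 3) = (g - 1)^2*(g^2 + 2*g - 3) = (g - 1)^3*(g + 3)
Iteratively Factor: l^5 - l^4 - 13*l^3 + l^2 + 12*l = (l + 1)*(l^4 - 2*l^3 - 11*l^2 + 12*l) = (l - 1)*(l + 1)*(l^3 - l^2 - 12*l) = (l - 4)*(l - 1)*(l + 1)*(l^2 + 3*l) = (l - 4)*(l - 1)*(l + 1)*(l + 3)*(l)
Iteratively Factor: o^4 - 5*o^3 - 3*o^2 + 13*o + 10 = (o + 1)*(o^3 - 6*o^2 + 3*o + 10) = (o - 2)*(o + 1)*(o^2 - 4*o - 5) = (o - 5)*(o - 2)*(o + 1)*(o + 1)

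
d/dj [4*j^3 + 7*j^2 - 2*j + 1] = 12*j^2 + 14*j - 2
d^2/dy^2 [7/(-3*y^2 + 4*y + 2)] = 14*(-9*y^2 + 12*y + 4*(3*y - 2)^2 + 6)/(-3*y^2 + 4*y + 2)^3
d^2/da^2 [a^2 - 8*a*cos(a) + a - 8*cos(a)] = 8*a*cos(a) + 16*sin(a) + 8*cos(a) + 2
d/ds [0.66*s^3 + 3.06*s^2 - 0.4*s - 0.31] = 1.98*s^2 + 6.12*s - 0.4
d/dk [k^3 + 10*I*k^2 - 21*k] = 3*k^2 + 20*I*k - 21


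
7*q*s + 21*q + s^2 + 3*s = (7*q + s)*(s + 3)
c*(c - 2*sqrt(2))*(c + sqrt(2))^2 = c^4 - 6*c^2 - 4*sqrt(2)*c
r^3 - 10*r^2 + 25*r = r*(r - 5)^2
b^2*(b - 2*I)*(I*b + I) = I*b^4 + 2*b^3 + I*b^3 + 2*b^2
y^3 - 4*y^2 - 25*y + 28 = (y - 7)*(y - 1)*(y + 4)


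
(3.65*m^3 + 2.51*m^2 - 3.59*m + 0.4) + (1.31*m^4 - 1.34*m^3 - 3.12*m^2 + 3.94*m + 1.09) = 1.31*m^4 + 2.31*m^3 - 0.61*m^2 + 0.35*m + 1.49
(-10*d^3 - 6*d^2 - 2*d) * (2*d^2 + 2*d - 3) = -20*d^5 - 32*d^4 + 14*d^3 + 14*d^2 + 6*d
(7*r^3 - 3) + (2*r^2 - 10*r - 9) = 7*r^3 + 2*r^2 - 10*r - 12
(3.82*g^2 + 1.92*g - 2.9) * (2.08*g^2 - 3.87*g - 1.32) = 7.9456*g^4 - 10.7898*g^3 - 18.5048*g^2 + 8.6886*g + 3.828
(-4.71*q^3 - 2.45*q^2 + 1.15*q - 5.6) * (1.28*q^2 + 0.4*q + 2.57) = -6.0288*q^5 - 5.02*q^4 - 11.6127*q^3 - 13.0045*q^2 + 0.7155*q - 14.392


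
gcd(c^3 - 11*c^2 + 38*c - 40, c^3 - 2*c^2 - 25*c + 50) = c^2 - 7*c + 10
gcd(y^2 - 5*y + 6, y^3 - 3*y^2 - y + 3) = y - 3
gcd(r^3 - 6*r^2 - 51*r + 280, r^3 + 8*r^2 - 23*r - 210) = r^2 + 2*r - 35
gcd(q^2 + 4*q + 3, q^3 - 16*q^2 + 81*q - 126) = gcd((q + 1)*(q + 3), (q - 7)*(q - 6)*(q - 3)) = 1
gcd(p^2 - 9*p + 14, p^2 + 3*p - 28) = 1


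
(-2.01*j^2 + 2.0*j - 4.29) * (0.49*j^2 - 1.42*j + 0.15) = -0.9849*j^4 + 3.8342*j^3 - 5.2436*j^2 + 6.3918*j - 0.6435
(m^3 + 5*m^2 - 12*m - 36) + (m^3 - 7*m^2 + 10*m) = 2*m^3 - 2*m^2 - 2*m - 36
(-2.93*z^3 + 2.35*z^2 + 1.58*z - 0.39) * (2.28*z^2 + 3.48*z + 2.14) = -6.6804*z^5 - 4.8384*z^4 + 5.5102*z^3 + 9.6382*z^2 + 2.024*z - 0.8346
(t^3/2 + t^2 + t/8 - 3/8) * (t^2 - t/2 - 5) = t^5/2 + 3*t^4/4 - 23*t^3/8 - 87*t^2/16 - 7*t/16 + 15/8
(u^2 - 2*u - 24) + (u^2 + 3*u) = 2*u^2 + u - 24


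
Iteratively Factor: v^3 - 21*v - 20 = (v - 5)*(v^2 + 5*v + 4) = (v - 5)*(v + 1)*(v + 4)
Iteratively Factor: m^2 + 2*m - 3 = (m - 1)*(m + 3)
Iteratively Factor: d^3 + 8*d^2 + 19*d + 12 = (d + 4)*(d^2 + 4*d + 3) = (d + 1)*(d + 4)*(d + 3)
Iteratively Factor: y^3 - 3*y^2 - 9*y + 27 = (y - 3)*(y^2 - 9) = (y - 3)^2*(y + 3)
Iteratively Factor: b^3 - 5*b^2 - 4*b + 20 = (b - 5)*(b^2 - 4) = (b - 5)*(b - 2)*(b + 2)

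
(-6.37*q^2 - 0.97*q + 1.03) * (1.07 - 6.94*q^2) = 44.2078*q^4 + 6.7318*q^3 - 13.9641*q^2 - 1.0379*q + 1.1021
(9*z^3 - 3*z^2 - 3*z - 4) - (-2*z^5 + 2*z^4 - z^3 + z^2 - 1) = 2*z^5 - 2*z^4 + 10*z^3 - 4*z^2 - 3*z - 3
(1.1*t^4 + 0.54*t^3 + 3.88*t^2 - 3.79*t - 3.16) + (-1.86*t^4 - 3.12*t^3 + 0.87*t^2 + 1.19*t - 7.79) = -0.76*t^4 - 2.58*t^3 + 4.75*t^2 - 2.6*t - 10.95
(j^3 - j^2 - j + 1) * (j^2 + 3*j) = j^5 + 2*j^4 - 4*j^3 - 2*j^2 + 3*j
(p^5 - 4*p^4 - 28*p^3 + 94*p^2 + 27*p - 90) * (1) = p^5 - 4*p^4 - 28*p^3 + 94*p^2 + 27*p - 90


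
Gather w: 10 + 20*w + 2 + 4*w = 24*w + 12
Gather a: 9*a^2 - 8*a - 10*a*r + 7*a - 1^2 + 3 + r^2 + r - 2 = 9*a^2 + a*(-10*r - 1) + r^2 + r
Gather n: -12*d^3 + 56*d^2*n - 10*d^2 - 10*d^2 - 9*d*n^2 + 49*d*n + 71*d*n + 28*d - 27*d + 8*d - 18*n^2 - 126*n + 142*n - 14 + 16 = -12*d^3 - 20*d^2 + 9*d + n^2*(-9*d - 18) + n*(56*d^2 + 120*d + 16) + 2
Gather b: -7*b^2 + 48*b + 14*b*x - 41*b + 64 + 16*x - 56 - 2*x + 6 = -7*b^2 + b*(14*x + 7) + 14*x + 14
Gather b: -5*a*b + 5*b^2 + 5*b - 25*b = 5*b^2 + b*(-5*a - 20)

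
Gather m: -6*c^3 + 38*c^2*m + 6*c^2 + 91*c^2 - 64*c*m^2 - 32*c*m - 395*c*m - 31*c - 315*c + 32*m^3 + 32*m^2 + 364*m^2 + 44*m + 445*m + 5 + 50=-6*c^3 + 97*c^2 - 346*c + 32*m^3 + m^2*(396 - 64*c) + m*(38*c^2 - 427*c + 489) + 55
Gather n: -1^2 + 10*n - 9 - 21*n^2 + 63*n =-21*n^2 + 73*n - 10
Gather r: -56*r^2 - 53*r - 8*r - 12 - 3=-56*r^2 - 61*r - 15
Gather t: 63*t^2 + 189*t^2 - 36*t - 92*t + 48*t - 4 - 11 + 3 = 252*t^2 - 80*t - 12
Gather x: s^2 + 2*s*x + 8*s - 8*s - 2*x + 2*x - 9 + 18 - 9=s^2 + 2*s*x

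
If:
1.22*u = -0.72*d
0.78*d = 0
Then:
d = 0.00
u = 0.00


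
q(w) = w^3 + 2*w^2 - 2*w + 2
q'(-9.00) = 205.00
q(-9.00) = -547.00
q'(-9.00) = 205.00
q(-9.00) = -547.00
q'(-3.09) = 14.28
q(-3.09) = -2.23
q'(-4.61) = 43.32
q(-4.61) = -44.25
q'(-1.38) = -1.81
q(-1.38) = 5.94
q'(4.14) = 65.98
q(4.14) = 98.96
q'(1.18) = 6.90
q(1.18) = 4.07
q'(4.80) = 86.32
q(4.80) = 149.07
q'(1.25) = 7.69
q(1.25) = 4.58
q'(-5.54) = 67.91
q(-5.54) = -95.57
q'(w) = 3*w^2 + 4*w - 2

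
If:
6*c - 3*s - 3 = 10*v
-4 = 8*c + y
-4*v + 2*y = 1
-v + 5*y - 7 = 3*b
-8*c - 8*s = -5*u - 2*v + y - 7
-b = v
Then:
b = -3/8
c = -21/32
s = -57/16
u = -161/20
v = 3/8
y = 5/4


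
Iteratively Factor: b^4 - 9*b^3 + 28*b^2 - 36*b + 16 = (b - 2)*(b^3 - 7*b^2 + 14*b - 8) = (b - 2)^2*(b^2 - 5*b + 4) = (b - 2)^2*(b - 1)*(b - 4)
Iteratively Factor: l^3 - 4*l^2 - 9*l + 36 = (l + 3)*(l^2 - 7*l + 12) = (l - 3)*(l + 3)*(l - 4)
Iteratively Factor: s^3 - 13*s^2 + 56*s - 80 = (s - 4)*(s^2 - 9*s + 20) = (s - 5)*(s - 4)*(s - 4)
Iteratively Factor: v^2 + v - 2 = (v - 1)*(v + 2)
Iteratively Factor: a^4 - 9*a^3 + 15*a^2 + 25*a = (a - 5)*(a^3 - 4*a^2 - 5*a) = (a - 5)*(a + 1)*(a^2 - 5*a) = a*(a - 5)*(a + 1)*(a - 5)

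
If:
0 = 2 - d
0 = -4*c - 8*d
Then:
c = -4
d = 2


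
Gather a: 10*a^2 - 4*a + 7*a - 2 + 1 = 10*a^2 + 3*a - 1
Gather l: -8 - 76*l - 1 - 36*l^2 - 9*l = -36*l^2 - 85*l - 9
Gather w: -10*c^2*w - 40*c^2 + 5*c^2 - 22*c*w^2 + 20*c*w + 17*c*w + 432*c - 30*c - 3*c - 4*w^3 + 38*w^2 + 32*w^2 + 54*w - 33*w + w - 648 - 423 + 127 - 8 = -35*c^2 + 399*c - 4*w^3 + w^2*(70 - 22*c) + w*(-10*c^2 + 37*c + 22) - 952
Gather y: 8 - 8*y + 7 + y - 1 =14 - 7*y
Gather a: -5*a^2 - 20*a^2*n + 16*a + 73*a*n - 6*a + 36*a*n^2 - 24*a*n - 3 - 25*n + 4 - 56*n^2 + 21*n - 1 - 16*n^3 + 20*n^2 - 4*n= a^2*(-20*n - 5) + a*(36*n^2 + 49*n + 10) - 16*n^3 - 36*n^2 - 8*n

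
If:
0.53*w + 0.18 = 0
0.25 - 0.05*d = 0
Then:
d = 5.00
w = -0.34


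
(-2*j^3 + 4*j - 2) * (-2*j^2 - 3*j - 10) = 4*j^5 + 6*j^4 + 12*j^3 - 8*j^2 - 34*j + 20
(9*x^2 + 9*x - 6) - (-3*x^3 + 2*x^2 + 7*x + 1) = 3*x^3 + 7*x^2 + 2*x - 7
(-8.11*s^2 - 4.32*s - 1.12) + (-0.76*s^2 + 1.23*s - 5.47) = -8.87*s^2 - 3.09*s - 6.59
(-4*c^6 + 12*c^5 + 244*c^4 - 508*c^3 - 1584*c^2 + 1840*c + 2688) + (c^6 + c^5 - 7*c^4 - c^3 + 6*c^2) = -3*c^6 + 13*c^5 + 237*c^4 - 509*c^3 - 1578*c^2 + 1840*c + 2688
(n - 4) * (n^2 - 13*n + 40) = n^3 - 17*n^2 + 92*n - 160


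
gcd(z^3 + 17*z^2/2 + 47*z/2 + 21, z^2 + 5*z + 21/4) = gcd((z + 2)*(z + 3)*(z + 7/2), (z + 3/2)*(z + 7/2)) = z + 7/2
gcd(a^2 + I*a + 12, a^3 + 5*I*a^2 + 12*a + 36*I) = a - 3*I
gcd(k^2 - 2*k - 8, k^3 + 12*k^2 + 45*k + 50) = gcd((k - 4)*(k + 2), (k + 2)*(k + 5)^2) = k + 2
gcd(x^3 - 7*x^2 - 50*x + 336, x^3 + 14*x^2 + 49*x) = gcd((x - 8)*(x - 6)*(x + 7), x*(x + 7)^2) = x + 7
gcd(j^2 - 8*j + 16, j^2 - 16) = j - 4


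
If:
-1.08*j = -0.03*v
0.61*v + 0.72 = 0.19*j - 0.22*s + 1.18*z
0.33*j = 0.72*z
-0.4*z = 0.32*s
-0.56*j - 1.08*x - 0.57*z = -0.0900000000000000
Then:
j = -0.03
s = 0.02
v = -1.23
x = 0.11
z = -0.02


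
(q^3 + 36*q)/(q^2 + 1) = q*(q^2 + 36)/(q^2 + 1)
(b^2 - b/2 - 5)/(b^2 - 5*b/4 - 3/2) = 2*(-2*b^2 + b + 10)/(-4*b^2 + 5*b + 6)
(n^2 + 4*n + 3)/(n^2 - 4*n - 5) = (n + 3)/(n - 5)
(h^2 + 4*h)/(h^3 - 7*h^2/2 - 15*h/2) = 2*(h + 4)/(2*h^2 - 7*h - 15)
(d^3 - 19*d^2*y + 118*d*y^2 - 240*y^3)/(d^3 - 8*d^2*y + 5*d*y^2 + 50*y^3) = (-d^2 + 14*d*y - 48*y^2)/(-d^2 + 3*d*y + 10*y^2)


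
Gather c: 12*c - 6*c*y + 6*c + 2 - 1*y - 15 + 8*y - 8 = c*(18 - 6*y) + 7*y - 21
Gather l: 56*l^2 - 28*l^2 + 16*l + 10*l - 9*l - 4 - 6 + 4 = 28*l^2 + 17*l - 6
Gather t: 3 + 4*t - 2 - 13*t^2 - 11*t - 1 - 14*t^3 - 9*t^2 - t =-14*t^3 - 22*t^2 - 8*t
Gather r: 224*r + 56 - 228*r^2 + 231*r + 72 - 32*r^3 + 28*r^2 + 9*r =-32*r^3 - 200*r^2 + 464*r + 128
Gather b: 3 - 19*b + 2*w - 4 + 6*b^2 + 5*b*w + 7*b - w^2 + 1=6*b^2 + b*(5*w - 12) - w^2 + 2*w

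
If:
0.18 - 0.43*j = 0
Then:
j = 0.42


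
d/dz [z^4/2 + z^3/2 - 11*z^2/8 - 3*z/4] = 2*z^3 + 3*z^2/2 - 11*z/4 - 3/4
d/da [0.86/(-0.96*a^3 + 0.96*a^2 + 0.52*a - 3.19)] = (2.4768*a^2 - 1.6512*a - 0.4472)/(0.96*a^3 - 0.96*a^2 - 0.52*a + 3.19)^2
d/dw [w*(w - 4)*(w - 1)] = 3*w^2 - 10*w + 4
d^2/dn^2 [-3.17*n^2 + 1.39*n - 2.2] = -6.34000000000000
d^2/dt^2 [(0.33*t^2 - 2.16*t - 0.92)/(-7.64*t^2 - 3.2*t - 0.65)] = (268.292352*t^3 + 332.032872*t^2 + 70.5936*t + 0.439710000000002)/(445.943744*t^6 + 560.34816*t^5 + 348.52152*t^4 + 128.1152*t^3 + 29.6517*t^2 + 4.056*t + 0.274625)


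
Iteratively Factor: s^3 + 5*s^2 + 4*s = (s + 1)*(s^2 + 4*s) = s*(s + 1)*(s + 4)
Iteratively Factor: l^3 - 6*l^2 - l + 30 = (l - 5)*(l^2 - l - 6) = (l - 5)*(l + 2)*(l - 3)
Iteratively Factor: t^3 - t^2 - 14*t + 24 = (t - 3)*(t^2 + 2*t - 8) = (t - 3)*(t - 2)*(t + 4)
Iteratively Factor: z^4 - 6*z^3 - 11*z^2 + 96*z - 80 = (z - 4)*(z^3 - 2*z^2 - 19*z + 20) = (z - 4)*(z - 1)*(z^2 - z - 20) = (z - 5)*(z - 4)*(z - 1)*(z + 4)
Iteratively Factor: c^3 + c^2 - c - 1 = (c - 1)*(c^2 + 2*c + 1) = (c - 1)*(c + 1)*(c + 1)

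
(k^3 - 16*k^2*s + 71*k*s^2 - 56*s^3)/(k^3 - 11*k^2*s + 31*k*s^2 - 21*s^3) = (-k + 8*s)/(-k + 3*s)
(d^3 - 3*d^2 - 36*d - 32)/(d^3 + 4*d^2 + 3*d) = (d^2 - 4*d - 32)/(d*(d + 3))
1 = 1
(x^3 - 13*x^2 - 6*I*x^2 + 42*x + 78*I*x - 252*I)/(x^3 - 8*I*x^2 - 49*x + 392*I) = (x^2 - 6*x*(1 + I) + 36*I)/(x^2 + x*(7 - 8*I) - 56*I)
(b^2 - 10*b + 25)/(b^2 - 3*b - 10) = (b - 5)/(b + 2)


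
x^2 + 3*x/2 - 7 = (x - 2)*(x + 7/2)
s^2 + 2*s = s*(s + 2)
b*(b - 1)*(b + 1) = b^3 - b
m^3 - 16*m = m*(m - 4)*(m + 4)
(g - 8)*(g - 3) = g^2 - 11*g + 24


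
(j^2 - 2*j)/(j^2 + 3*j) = (j - 2)/(j + 3)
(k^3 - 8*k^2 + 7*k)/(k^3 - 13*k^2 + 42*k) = (k - 1)/(k - 6)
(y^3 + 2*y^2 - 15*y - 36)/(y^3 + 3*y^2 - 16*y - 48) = (y + 3)/(y + 4)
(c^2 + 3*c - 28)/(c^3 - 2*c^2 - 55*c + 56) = (c - 4)/(c^2 - 9*c + 8)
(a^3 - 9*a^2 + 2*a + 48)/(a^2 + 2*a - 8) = (a^3 - 9*a^2 + 2*a + 48)/(a^2 + 2*a - 8)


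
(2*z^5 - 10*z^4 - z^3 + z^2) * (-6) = -12*z^5 + 60*z^4 + 6*z^3 - 6*z^2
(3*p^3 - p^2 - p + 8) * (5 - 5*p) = -15*p^4 + 20*p^3 - 45*p + 40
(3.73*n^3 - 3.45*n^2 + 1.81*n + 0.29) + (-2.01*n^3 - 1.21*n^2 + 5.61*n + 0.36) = 1.72*n^3 - 4.66*n^2 + 7.42*n + 0.65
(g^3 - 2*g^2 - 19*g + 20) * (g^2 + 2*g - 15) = g^5 - 38*g^3 + 12*g^2 + 325*g - 300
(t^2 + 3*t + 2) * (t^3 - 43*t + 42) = t^5 + 3*t^4 - 41*t^3 - 87*t^2 + 40*t + 84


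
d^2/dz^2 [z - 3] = 0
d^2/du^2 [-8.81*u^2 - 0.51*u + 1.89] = -17.6200000000000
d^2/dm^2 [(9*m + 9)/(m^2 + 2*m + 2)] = 18*(3*(-m - 1)*(m^2 + 2*m + 2) + 4*(m + 1)^3)/(m^2 + 2*m + 2)^3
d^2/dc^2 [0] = 0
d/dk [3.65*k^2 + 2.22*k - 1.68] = 7.3*k + 2.22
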